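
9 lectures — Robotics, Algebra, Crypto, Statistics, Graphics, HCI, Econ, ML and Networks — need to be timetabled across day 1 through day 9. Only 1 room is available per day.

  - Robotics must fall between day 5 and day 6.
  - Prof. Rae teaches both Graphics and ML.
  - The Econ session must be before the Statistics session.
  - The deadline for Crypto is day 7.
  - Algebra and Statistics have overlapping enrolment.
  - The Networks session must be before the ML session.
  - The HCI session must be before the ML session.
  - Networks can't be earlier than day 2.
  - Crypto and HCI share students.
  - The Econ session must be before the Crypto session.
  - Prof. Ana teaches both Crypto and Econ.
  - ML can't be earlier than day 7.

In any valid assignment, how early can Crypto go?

day 2

Precedence pushes Crypto to at least day 2; Crypto's own window allows nothing later than day 7.
Crypto at day 2 is achievable: Robotics=day 5, ML=day 7, Graphics=day 9, Statistics=day 4, Algebra=day 8, Econ=day 1, Networks=day 3, Crypto=day 2, HCI=day 6.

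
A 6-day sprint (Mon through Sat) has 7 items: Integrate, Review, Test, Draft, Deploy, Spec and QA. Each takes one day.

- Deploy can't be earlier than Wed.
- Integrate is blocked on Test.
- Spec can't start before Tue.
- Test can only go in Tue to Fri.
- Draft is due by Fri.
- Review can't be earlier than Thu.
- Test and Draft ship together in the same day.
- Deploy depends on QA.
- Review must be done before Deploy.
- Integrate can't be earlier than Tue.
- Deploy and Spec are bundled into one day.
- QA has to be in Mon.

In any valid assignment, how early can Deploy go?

Fri

Deploy is available from Wed; precedence pushes Deploy to at least Fri.
Deploy at Fri is achievable: Integrate=Wed; Deploy=Fri; QA=Mon; Draft=Tue; Review=Thu; Test=Tue; Spec=Fri.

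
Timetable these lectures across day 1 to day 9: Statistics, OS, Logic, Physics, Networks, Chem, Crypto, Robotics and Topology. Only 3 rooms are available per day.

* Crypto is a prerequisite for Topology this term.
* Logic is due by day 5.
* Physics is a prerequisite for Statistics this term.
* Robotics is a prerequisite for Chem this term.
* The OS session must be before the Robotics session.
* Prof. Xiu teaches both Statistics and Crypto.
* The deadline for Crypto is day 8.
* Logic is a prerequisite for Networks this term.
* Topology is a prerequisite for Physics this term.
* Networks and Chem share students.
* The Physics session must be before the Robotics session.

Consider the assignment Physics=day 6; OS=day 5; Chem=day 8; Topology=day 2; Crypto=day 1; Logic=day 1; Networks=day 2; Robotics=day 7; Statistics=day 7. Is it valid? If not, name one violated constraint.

Valid

The Physics session must be before the Robotics session — holds.
Crypto is a prerequisite for Topology this term — holds.
The OS session must be before the Robotics session — holds.
Networks and Chem share students — holds.
The deadline for Crypto is day 8 — holds.
Logic is a prerequisite for Networks this term — holds.
Only 3 rooms are available per day — holds.
Prof. Xiu teaches both Statistics and Crypto — holds.
Physics is a prerequisite for Statistics this term — holds.
Robotics is a prerequisite for Chem this term — holds.
Topology is a prerequisite for Physics this term — holds.
Logic is due by day 5 — holds.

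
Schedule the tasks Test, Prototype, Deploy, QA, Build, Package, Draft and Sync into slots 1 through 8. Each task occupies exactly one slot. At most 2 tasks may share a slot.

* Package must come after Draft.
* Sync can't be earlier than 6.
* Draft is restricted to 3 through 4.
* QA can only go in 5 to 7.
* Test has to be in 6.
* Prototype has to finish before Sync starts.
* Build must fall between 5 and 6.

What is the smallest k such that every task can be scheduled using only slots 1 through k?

6

The precedence chain requires at least 2 distinct slots.
With at most 2 per slot and 8 tasks, at least 4 slots are needed.
Test can't be placed before 6, so the schedule must run through at least slot 6.
6 works (last occupied slot: 6): for example Build -> 5, Sync -> 6, QA -> 5, Draft -> 3, Package -> 4, Test -> 6, Prototype -> 1, Deploy -> 1.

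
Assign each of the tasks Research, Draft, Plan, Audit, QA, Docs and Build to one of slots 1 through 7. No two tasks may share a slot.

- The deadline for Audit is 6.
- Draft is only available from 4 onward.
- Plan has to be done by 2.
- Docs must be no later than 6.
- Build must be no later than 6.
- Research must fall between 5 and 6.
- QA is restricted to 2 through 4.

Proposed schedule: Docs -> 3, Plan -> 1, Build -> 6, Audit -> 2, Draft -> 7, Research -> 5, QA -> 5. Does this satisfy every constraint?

Draft is only available from 4 onward — holds.
No two tasks may share a slot — violated.
Docs must be no later than 6 — holds.
Plan has to be done by 2 — holds.
The deadline for Audit is 6 — holds.
Research must fall between 5 and 6 — holds.
Build must be no later than 6 — holds.
QA is restricted to 2 through 4 — violated.

No — it violates: QA is restricted to 2 through 4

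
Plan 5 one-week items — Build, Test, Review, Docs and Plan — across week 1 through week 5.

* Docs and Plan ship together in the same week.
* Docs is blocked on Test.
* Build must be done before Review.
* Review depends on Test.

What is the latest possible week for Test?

Downstream work caps Test at week 4.
Test at week 4 is achievable: Test -> week 4; Plan -> week 5; Review -> week 5; Build -> week 1; Docs -> week 5.

week 4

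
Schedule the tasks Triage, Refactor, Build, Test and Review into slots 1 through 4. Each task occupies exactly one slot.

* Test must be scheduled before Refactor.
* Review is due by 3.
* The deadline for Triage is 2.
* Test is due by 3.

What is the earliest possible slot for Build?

Build at 1 is achievable: Test=1; Triage=1; Refactor=2; Build=1; Review=1.

1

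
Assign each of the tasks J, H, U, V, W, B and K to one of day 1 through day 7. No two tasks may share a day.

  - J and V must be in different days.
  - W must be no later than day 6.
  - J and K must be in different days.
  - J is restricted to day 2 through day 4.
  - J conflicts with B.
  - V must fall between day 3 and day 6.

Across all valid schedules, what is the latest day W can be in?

W's own window allows nothing later than day 6.
W at day 6 is achievable: B -> day 5; H -> day 1; J -> day 2; V -> day 3; W -> day 6; U -> day 4; K -> day 7.

day 6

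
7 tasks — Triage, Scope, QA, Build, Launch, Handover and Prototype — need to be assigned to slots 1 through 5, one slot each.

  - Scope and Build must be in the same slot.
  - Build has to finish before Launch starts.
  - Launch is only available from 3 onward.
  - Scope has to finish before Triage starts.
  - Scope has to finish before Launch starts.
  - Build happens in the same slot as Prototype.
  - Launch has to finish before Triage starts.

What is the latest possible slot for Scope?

3

Downstream work caps Scope at 3.
Scope at 3 is achievable: Triage in 5; QA in 1; Prototype in 3; Handover in 1; Build in 3; Launch in 4; Scope in 3.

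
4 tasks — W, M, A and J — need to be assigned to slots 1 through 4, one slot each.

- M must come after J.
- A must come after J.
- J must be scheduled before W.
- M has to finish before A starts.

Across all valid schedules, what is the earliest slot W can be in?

Precedence pushes W to at least 2.
W at 2 is achievable: A -> 3, M -> 2, J -> 1, W -> 2.

2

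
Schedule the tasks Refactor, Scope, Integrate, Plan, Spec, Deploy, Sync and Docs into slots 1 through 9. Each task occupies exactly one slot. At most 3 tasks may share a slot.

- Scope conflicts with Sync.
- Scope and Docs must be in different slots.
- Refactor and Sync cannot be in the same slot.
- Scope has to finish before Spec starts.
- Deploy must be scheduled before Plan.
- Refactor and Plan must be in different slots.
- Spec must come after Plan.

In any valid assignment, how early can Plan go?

Precedence pushes Plan to at least 2; downstream work caps Plan at 8.
Plan at 2 is achievable: Plan -> 2, Integrate -> 2, Refactor -> 1, Docs -> 3, Scope -> 1, Spec -> 3, Deploy -> 1, Sync -> 2.

2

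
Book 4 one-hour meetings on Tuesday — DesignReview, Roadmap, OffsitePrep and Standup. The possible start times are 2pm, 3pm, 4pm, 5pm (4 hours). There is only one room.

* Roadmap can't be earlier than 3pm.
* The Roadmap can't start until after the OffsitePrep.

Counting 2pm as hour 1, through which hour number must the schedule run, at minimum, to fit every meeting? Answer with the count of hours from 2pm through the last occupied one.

4 hours

The precedence chain requires at least 2 distinct hours.
With at most 1 per hour and 4 meetings, at least 4 hours are needed.
4 works (last occupied hour: 5pm): for example Standup=5pm; Roadmap=3pm; DesignReview=4pm; OffsitePrep=2pm.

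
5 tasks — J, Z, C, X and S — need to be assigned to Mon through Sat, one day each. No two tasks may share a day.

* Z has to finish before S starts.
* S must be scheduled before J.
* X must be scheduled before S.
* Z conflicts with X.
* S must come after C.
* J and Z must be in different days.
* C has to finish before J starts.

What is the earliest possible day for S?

Thu

Precedence pushes S to at least Tue; downstream work caps S at Fri.
S at Thu is achievable: Z=Tue, X=Wed, C=Mon, J=Fri, S=Thu.
Nothing earlier works — the conflict and capacity constraints rule out every day before Thu.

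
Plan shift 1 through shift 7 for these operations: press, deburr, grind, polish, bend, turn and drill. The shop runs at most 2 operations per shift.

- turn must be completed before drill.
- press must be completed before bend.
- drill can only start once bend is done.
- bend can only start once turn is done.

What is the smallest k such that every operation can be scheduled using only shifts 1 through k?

The precedence chain requires at least 3 distinct shifts.
With at most 2 per shift and 7 operations, at least 4 shifts are needed.
4 works (last occupied shift: shift 4): for example grind in shift 3; polish in shift 4; deburr in shift 2; turn in shift 1; drill in shift 3; press in shift 1; bend in shift 2.

4 shifts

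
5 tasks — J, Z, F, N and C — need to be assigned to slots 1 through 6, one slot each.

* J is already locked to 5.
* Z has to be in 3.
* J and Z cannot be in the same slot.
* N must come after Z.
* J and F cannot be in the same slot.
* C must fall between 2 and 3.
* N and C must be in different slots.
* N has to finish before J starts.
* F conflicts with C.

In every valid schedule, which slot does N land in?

Z is fixed at 3 and must come before N, so N is at least 4.
J is fixed at 5 and must come after N, so N is at most 4.
So N must be 4.

4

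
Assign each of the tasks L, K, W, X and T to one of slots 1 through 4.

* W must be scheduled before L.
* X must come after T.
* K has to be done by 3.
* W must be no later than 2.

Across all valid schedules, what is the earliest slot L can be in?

2

Precedence pushes L to at least 2.
L at 2 is achievable: K -> 1; W -> 1; X -> 2; L -> 2; T -> 1.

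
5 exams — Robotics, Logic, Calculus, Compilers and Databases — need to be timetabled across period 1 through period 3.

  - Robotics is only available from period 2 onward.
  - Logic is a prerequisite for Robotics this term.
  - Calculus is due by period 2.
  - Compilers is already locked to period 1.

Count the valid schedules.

18

Splitting on Robotics: it can be period 2 (6), period 3 (12). Listing each branch's schedules as (Logic, Calculus, Compilers, Databases) by period number:
Robotics=period 2: (1,1,1,1) (1,1,1,2) (1,1,1,3) (1,2,1,1) (1,2,1,2) (1,2,1,3) — 6.
Robotics=period 3: (1,1,1,1) (1,1,1,2) (1,1,1,3) (1,2,1,1) (1,2,1,2) (1,2,1,3) (2,1,1,1) (2,1,1,2) (2,1,1,3) (2,2,1,1) (2,2,1,2) (2,2,1,3) — 12.
Summing: 6 + 12 = 18.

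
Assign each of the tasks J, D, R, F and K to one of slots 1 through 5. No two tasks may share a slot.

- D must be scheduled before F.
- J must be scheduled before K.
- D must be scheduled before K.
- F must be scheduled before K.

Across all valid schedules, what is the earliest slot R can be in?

R at 1 is achievable: R in 1, F in 3, K in 5, D in 2, J in 4.

1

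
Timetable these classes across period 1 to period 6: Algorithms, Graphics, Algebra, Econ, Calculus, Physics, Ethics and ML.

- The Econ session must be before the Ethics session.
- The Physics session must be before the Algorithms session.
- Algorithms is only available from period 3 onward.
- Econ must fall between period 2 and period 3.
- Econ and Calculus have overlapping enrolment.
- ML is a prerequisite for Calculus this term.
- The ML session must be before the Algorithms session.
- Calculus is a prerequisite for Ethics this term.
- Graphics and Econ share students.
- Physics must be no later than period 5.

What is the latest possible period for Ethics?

period 6

Precedence pushes Ethics to at least period 3.
Ethics at period 6 is achievable: Algorithms in period 3; ML in period 1; Econ in period 2; Ethics in period 6; Graphics in period 1; Calculus in period 3; Algebra in period 1; Physics in period 1.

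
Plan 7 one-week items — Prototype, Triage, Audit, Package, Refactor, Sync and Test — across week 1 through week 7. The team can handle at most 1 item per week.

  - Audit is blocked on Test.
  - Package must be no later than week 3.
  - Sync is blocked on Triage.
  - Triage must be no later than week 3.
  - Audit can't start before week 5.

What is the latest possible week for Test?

week 6

Downstream work caps Test at week 6.
Test at week 6 is achievable: Prototype=week 4, Test=week 6, Sync=week 3, Package=week 2, Audit=week 7, Refactor=week 5, Triage=week 1.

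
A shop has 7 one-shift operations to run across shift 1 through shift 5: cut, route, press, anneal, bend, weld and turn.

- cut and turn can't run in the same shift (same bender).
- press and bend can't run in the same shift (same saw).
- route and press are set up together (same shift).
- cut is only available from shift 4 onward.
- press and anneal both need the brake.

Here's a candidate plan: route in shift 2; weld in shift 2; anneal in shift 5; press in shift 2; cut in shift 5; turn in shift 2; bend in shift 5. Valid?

Yes

route and press are set up together (same shift) — holds.
press and anneal both need the brake — holds.
press and bend can't run in the same shift (same saw) — holds.
cut is only available from shift 4 onward — holds.
cut and turn can't run in the same shift (same bender) — holds.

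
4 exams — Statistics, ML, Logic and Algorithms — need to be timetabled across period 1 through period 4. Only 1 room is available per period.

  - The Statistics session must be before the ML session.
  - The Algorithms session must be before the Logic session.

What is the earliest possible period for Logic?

period 2

Precedence pushes Logic to at least period 2.
Logic at period 2 is achievable: Algorithms in period 1, Logic in period 2, Statistics in period 3, ML in period 4.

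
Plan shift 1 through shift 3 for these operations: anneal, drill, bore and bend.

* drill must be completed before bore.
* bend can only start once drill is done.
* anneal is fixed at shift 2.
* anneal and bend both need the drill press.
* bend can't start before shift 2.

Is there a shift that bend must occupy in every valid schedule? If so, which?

shift 3

bend's window is shift 2–shift 3.
anneal is fixed at shift 2, and bend can't share a shift with anneal.
So bend must be shift 3.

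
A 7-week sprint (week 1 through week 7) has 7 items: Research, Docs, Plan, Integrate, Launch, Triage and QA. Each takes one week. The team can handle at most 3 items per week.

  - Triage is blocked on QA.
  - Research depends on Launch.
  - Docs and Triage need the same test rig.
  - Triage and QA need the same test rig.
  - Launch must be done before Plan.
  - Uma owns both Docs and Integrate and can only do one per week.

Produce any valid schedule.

QA -> week 1; Plan -> week 2; Launch -> week 1; Triage -> week 2; Docs -> week 1; Research -> week 2; Integrate -> week 3

Checking: Launch(week 1) before Research(week 2); Launch(week 1) before Plan(week 2); QA(week 1) before Triage(week 2); Docs(week 1) != Triage(week 2); Docs(week 1) != Integrate(week 3); Triage(week 2) != QA(week 1); max 3 per week (cap 3).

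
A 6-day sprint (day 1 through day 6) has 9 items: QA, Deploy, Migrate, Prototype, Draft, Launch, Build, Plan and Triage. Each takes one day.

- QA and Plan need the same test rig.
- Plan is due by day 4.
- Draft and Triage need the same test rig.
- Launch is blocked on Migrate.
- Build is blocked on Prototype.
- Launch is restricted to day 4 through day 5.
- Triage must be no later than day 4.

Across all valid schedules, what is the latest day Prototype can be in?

day 5

Downstream work caps Prototype at day 5.
Prototype at day 5 is achievable: Draft in day 2; Migrate in day 1; Deploy in day 1; Plan in day 1; Build in day 6; Prototype in day 5; QA in day 2; Triage in day 1; Launch in day 4.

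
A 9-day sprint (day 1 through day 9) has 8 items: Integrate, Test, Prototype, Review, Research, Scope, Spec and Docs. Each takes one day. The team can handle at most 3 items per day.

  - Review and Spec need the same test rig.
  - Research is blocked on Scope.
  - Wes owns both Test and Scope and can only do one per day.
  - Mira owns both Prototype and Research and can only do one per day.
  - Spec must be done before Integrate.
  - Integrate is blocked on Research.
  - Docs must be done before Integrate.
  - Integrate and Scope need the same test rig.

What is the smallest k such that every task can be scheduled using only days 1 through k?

3

The precedence chain requires at least 3 distinct days.
With at most 3 per day and 8 tasks, at least 3 days are needed.
3 works (last occupied day: day 3): for example Docs in day 1, Scope in day 1, Spec in day 1, Research in day 2, Test in day 2, Prototype in day 3, Integrate in day 3, Review in day 2.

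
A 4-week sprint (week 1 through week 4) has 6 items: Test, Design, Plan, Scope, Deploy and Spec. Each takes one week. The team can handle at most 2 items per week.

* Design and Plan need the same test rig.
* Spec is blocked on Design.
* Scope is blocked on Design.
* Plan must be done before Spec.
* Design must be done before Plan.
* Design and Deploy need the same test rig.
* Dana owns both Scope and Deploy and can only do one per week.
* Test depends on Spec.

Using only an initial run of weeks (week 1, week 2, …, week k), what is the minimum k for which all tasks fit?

4

The precedence chain requires at least 4 distinct weeks.
With at most 2 per week and 6 tasks, at least 3 weeks are needed.
4 works (last occupied week: week 4): for example Scope -> week 2, Test -> week 4, Design -> week 1, Plan -> week 2, Deploy -> week 3, Spec -> week 3.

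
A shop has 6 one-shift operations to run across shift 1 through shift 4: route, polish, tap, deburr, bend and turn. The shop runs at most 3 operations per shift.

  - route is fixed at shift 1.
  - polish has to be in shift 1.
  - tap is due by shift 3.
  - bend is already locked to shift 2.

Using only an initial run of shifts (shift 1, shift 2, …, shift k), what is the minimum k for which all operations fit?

2 shifts

With at most 3 per shift and 6 operations, at least 2 shifts are needed.
bend can't be placed before shift 2, so the schedule must run through at least shift 2.
2 works (last occupied shift: shift 2): for example deburr in shift 2, route in shift 1, polish in shift 1, bend in shift 2, tap in shift 1, turn in shift 2.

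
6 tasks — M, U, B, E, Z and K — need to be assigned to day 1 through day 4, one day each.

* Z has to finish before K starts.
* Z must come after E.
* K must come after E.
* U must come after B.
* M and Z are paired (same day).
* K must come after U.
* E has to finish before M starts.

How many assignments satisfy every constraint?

Splitting on M: it can be day 2 (4), day 3 (6). Listing each branch's schedules as (U, B, E, Z, K) by day number:
M=day 2: (2,1,1,2,3) (2,1,1,2,4) (3,1,1,2,4) (3,2,1,2,4) — 4.
M=day 3: (2,1,1,3,4) (2,1,2,3,4) (3,1,1,3,4) (3,1,2,3,4) (3,2,1,3,4) (3,2,2,3,4) — 6.
Summing: 4 + 6 = 10.

10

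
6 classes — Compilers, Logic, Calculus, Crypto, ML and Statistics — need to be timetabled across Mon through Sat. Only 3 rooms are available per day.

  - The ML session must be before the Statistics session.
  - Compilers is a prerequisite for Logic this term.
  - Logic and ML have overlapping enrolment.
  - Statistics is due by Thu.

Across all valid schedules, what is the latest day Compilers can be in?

Downstream work caps Compilers at Fri.
Compilers at Fri is achievable: Crypto=Mon, ML=Mon, Logic=Sat, Statistics=Tue, Calculus=Mon, Compilers=Fri.

Fri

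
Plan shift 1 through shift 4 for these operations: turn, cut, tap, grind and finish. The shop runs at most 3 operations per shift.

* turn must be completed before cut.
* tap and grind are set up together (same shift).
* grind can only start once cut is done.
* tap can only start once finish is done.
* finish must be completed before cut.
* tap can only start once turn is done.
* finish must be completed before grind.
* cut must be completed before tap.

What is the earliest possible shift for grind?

Precedence pushes grind to at least shift 3.
grind at shift 3 is achievable: grind in shift 3; finish in shift 1; cut in shift 2; turn in shift 1; tap in shift 3.

shift 3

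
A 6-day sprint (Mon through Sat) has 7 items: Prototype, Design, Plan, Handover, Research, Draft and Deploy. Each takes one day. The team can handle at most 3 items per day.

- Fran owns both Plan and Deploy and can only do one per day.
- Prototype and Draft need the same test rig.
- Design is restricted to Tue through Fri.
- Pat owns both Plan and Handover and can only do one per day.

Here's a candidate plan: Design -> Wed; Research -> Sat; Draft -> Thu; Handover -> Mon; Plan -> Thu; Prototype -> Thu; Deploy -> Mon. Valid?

The team can handle at most 3 items per day — holds.
Design is restricted to Tue through Fri — holds.
Prototype and Draft need the same test rig — violated.
Fran owns both Plan and Deploy and can only do one per day — holds.
Pat owns both Plan and Handover and can only do one per day — holds.

No — it violates: Prototype and Draft need the same test rig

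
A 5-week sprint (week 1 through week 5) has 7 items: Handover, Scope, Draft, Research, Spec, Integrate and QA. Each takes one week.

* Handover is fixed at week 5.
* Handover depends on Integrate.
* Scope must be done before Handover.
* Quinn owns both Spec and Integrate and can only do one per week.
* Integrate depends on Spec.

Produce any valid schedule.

Draft=week 1, Research=week 1, Integrate=week 2, QA=week 1, Scope=week 1, Spec=week 1, Handover=week 5

Checking: Scope(week 1) before Handover(week 5); Integrate(week 2) before Handover(week 5); Spec(week 1) before Integrate(week 2); Spec(week 1) != Integrate(week 2); Handover=week 5 in [week 5,week 5].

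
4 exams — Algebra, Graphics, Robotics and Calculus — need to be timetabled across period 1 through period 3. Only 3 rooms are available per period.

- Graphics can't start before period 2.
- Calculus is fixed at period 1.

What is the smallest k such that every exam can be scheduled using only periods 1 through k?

2 periods

With at most 3 per period and 4 exams, at least 2 periods are needed.
Graphics can't be placed before period 2, so the schedule must run through at least period 2.
2 works (last occupied period: period 2): for example Robotics in period 1; Graphics in period 2; Algebra in period 1; Calculus in period 1.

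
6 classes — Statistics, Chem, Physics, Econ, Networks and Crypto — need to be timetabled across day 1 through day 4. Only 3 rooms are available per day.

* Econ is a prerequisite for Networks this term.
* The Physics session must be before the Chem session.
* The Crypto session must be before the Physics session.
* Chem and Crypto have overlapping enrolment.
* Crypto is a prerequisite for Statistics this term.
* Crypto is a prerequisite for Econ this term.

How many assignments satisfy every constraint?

Splitting on Statistics: it can be day 2 (9), day 3 (10), day 4 (10). Listing each branch's schedules as (Chem, Physics, Econ, Networks, Crypto) by day number:
Statistics=day 2: (3,2,2,3,1) (3,2,2,4,1) (3,2,3,4,1) (4,2,2,3,1) (4,2,2,4,1) (4,2,3,4,1) (4,3,2,3,1) (4,3,2,4,1) (4,3,3,4,1) — 9.
Statistics=day 3: (3,2,2,3,1) (3,2,2,4,1) (3,2,3,4,1) (4,2,2,3,1) (4,2,2,4,1) (4,2,3,4,1) (4,3,2,3,1) (4,3,2,4,1) (4,3,3,4,1) (4,3,3,4,2) — 10.
Statistics=day 4: (3,2,2,3,1) (3,2,2,4,1) (3,2,3,4,1) (4,2,2,3,1) (4,2,2,4,1) (4,2,3,4,1) (4,3,2,3,1) (4,3,2,4,1) (4,3,3,4,1) (4,3,3,4,2) — 10.
Summing: 9 + 10 + 10 = 29.

29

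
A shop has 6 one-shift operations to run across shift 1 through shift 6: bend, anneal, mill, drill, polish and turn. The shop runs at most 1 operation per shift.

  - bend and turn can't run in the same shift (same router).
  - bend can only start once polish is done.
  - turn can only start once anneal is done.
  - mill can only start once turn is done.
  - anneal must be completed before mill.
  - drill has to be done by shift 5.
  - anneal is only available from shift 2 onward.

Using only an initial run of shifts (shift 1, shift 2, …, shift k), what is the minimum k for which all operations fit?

6 shifts

The precedence chain requires at least 3 distinct shifts.
With at most 1 per shift and 6 operations, at least 6 shifts are needed.
Propagating the time windows through the other constraints, mill can't land before shift 4, so the schedule must run through at least shift 4.
6 works (last occupied shift: shift 6): for example mill=shift 4; polish=shift 5; anneal=shift 2; turn=shift 3; bend=shift 6; drill=shift 1.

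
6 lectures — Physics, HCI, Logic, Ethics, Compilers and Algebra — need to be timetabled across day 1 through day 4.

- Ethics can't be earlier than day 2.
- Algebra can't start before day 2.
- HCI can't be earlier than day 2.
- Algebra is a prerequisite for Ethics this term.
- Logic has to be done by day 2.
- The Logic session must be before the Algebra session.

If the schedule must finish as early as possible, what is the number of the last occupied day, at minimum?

day 3

The precedence chain requires at least 3 distinct days.
3 works (last occupied day: day 3): for example Compilers=day 1; Physics=day 1; HCI=day 2; Logic=day 1; Ethics=day 3; Algebra=day 2.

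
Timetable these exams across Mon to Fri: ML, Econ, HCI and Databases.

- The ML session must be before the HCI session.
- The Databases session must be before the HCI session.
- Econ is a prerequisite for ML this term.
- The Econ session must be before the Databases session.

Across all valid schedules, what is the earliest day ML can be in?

Precedence pushes ML to at least Tue; downstream work caps ML at Thu.
ML at Tue is achievable: HCI in Wed, ML in Tue, Databases in Tue, Econ in Mon.

Tue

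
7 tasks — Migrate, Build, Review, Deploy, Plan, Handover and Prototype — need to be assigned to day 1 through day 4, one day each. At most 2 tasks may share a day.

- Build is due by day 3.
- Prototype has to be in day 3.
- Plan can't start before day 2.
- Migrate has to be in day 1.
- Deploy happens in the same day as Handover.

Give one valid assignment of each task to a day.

Plan -> day 2, Handover -> day 4, Build -> day 1, Migrate -> day 1, Prototype -> day 3, Review -> day 2, Deploy -> day 4

Checking: Deploy = Handover = day 4; Plan=day 2 in [day 2,day 4]; Build=day 1 in [day 1,day 3]; Migrate=day 1 in [day 1,day 1]; Prototype=day 3 in [day 3,day 3]; max 2 per day (cap 2).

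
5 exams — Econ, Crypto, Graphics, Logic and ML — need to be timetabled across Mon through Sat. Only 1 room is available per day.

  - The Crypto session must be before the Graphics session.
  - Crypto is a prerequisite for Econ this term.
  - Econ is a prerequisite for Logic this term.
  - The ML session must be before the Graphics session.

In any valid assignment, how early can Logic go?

Wed

Precedence pushes Logic to at least Wed.
Logic at Wed is achievable: Graphics -> Fri; Crypto -> Mon; Econ -> Tue; ML -> Thu; Logic -> Wed.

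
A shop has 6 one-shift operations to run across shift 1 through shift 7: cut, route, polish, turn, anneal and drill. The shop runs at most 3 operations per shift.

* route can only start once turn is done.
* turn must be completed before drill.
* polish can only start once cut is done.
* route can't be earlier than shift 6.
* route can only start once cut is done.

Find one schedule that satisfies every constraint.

anneal in shift 1; polish in shift 2; route in shift 6; drill in shift 2; turn in shift 1; cut in shift 1

Checking: turn(shift 1) before drill(shift 2); cut(shift 1) before polish(shift 2); cut(shift 1) before route(shift 6); turn(shift 1) before route(shift 6); route=shift 6 in [shift 6,shift 7]; max 3 per shift (cap 3).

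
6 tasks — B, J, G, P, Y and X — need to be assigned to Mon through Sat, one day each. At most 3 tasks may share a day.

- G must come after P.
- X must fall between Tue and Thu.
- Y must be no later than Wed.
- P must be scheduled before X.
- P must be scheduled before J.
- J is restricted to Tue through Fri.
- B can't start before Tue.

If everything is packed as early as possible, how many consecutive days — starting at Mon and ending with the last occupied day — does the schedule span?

The precedence chain requires at least 2 distinct days.
With at most 3 per day and 6 tasks, at least 2 days are needed.
Could 2 days be enough, i.e. nothing placed later than Tue? No: B's window within 2 days is {Tue}; J's window within 2 days is {Tue}; X's window within 2 days is {Tue}; P must come before J (at Tue or earlier) → {Mon}; G must come after P (at Mon or later) → {Tue}; that puts B, J, G and X all in Tue — more than 3 per day.
So 2 days is not enough.
3 works (last occupied day: Wed): for example Y -> Mon, G -> Wed, J -> Tue, P -> Mon, B -> Tue, X -> Tue.

3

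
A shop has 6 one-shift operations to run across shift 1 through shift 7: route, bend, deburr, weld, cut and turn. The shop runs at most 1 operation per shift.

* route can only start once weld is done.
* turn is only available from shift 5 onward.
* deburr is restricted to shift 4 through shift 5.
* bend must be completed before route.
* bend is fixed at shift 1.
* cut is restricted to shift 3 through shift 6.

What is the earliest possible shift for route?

shift 3

Precedence pushes route to at least shift 2.
route at shift 3 is achievable: weld in shift 2, cut in shift 6, deburr in shift 4, route in shift 3, bend in shift 1, turn in shift 5.
Nothing earlier works — the capacity limit rule out every shift before shift 3.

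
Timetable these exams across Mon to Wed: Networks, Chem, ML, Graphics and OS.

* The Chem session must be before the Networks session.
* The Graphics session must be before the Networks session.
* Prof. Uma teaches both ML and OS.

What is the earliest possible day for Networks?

Precedence pushes Networks to at least Tue.
Networks at Tue is achievable: Networks in Tue, ML in Mon, Chem in Mon, Graphics in Mon, OS in Tue.

Tue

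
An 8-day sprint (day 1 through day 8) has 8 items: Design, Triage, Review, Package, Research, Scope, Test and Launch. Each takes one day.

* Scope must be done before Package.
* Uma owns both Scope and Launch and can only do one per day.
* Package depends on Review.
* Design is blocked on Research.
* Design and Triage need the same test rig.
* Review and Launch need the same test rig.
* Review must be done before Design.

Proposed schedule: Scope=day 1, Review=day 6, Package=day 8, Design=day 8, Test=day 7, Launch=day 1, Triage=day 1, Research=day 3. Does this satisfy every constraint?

No. Uma owns both Scope and Launch and can only do one per day is not satisfied.

Uma owns both Scope and Launch and can only do one per day — violated.
Scope must be done before Package — holds.
Design is blocked on Research — holds.
Review must be done before Design — holds.
Package depends on Review — holds.
Review and Launch need the same test rig — holds.
Design and Triage need the same test rig — holds.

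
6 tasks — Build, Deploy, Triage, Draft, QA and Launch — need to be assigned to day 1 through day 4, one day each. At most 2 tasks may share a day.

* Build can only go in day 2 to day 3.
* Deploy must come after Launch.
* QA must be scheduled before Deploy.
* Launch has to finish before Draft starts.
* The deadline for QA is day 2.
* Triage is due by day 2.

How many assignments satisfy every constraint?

43

Splitting on Build: it can be day 2 (15), day 3 (28). Listing each branch's schedules as (Deploy, Triage, Draft, QA, Launch) by day number:
Build=day 2: (3,1,3,1,2) (3,1,3,2,1) (3,1,4,1,2) (3,1,4,2,1) (3,2,3,1,1) (3,2,4,1,1) (4,1,3,1,2) (4,1,3,2,1) (4,1,4,1,2) (4,1,4,1,3) (4,1,4,2,1) (4,1,4,2,3) (4,2,3,1,1) (4,2,4,1,1) (4,2,4,1,3) — 15.
Build=day 3: (2,2,3,1,1) (2,2,4,1,1) (3,1,2,2,1) (3,1,4,1,2) (3,1,4,2,1) (3,1,4,2,2) (3,2,2,1,1) (3,2,4,1,1) (3,2,4,1,2) (3,2,4,2,1) (4,1,2,2,1) (4,1,3,1,2) (4,1,3,2,1) (4,1,3,2,2) (4,1,4,1,2) (4,1,4,1,3) (4,1,4,2,1) (4,1,4,2,2) (4,1,4,2,3) (4,2,2,1,1) (4,2,3,1,1) (4,2,3,1,2) (4,2,3,2,1) (4,2,4,1,1) (4,2,4,1,2) (4,2,4,1,3) (4,2,4,2,1) (4,2,4,2,3) — 28.
Summing: 15 + 28 = 43.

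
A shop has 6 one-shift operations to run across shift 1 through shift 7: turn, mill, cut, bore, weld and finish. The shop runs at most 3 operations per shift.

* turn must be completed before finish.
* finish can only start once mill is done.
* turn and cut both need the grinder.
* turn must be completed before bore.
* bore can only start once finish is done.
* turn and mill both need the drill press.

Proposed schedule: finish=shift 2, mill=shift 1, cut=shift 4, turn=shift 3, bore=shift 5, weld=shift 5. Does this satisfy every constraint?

turn must be completed before bore — holds.
turn and cut both need the grinder — holds.
turn and mill both need the drill press — holds.
turn must be completed before finish — violated.
finish can only start once mill is done — holds.
bore can only start once finish is done — holds.
The shop runs at most 3 operations per shift — holds.

No — it violates: turn must be completed before finish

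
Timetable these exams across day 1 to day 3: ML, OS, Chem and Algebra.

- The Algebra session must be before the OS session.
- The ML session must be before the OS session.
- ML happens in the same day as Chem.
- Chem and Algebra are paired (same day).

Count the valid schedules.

Enumerating: Chem in day 1, ML in day 1, OS in day 2, Algebra in day 1 | Chem in day 1, OS in day 3, ML in day 1, Algebra in day 1 | OS -> day 3, ML -> day 2, Algebra -> day 2, Chem -> day 2.

3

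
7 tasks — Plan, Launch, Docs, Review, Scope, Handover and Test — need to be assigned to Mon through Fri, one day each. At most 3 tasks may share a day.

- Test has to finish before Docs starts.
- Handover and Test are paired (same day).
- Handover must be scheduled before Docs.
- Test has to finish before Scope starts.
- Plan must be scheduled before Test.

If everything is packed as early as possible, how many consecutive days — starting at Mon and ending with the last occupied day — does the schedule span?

The precedence chain requires at least 3 distinct days.
With at most 3 per day and 7 tasks, at least 3 days are needed.
3 works (last occupied day: Wed): for example Docs in Wed; Review in Mon; Launch in Mon; Scope in Wed; Plan in Mon; Handover in Tue; Test in Tue.

3 days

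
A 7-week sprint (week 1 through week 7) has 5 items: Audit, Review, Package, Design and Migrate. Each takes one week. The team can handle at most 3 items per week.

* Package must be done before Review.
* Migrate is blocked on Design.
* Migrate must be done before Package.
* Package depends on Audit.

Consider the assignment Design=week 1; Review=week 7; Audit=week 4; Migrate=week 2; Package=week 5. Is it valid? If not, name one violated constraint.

Package must be done before Review — holds.
Migrate is blocked on Design — holds.
The team can handle at most 3 items per week — holds.
Package depends on Audit — holds.
Migrate must be done before Package — holds.

Valid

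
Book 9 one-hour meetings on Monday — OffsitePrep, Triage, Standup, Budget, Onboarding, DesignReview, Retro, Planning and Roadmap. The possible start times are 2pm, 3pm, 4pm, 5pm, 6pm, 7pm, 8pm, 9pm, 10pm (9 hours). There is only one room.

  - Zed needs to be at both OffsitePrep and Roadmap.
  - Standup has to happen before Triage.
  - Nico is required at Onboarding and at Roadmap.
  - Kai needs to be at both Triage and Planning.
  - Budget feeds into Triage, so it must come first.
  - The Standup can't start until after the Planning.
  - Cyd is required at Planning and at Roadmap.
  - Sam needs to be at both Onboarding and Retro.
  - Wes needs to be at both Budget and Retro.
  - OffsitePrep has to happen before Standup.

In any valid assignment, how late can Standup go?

Precedence pushes Standup to at least 3pm; downstream work caps Standup at 9pm.
Standup at 9pm is achievable: OffsitePrep -> 2pm, Onboarding -> 5pm, DesignReview -> 6pm, Triage -> 10pm, Roadmap -> 8pm, Standup -> 9pm, Retro -> 7pm, Planning -> 4pm, Budget -> 3pm.

9pm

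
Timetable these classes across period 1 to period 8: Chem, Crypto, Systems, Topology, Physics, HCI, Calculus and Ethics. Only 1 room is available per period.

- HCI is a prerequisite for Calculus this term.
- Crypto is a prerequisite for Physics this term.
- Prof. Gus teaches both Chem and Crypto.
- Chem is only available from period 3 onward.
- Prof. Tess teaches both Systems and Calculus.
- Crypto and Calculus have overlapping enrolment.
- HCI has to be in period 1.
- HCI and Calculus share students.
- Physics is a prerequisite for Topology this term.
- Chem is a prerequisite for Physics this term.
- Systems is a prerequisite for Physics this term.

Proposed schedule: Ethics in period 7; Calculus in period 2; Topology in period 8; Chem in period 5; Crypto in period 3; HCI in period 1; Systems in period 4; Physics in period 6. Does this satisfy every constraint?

HCI and Calculus share students — holds.
HCI is a prerequisite for Calculus this term — holds.
Prof. Gus teaches both Chem and Crypto — holds.
Only 1 room is available per period — holds.
Crypto is a prerequisite for Physics this term — holds.
Physics is a prerequisite for Topology this term — holds.
Prof. Tess teaches both Systems and Calculus — holds.
HCI has to be in period 1 — holds.
Systems is a prerequisite for Physics this term — holds.
Chem is only available from period 3 onward — holds.
Crypto and Calculus have overlapping enrolment — holds.
Chem is a prerequisite for Physics this term — holds.

Yes, all constraints hold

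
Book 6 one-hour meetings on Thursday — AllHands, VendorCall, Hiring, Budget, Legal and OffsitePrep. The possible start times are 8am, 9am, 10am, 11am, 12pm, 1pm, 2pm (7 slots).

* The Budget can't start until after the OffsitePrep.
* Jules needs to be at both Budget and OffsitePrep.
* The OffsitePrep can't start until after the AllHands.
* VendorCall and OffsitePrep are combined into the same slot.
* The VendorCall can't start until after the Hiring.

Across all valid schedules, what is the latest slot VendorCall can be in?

1pm

Precedence pushes VendorCall to at least 9am; VendorCall must be in the same slot as OffsitePrep, which can't be after 1pm, so VendorCall is at most 1pm.
VendorCall at 1pm is achievable: Budget in 2pm; Legal in 8am; OffsitePrep in 1pm; Hiring in 8am; VendorCall in 1pm; AllHands in 8am.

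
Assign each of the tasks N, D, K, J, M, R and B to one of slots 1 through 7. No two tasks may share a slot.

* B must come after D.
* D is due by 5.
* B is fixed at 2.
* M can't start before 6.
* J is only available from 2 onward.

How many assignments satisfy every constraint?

Splitting on N: it can be 3 (12), 4 (12), 5 (12), 6 (6), 7 (6). Listing each branch's schedules as (D, K, J, M, R, B):
N=3: (1,4,5,6,7,2) (1,4,5,7,6,2) (1,4,6,7,5,2) (1,4,7,6,5,2) (1,5,4,6,7,2) (1,5,4,7,6,2) (1,5,6,7,4,2) (1,5,7,6,4,2) (1,6,4,7,5,2) (1,6,5,7,4,2) (1,7,4,6,5,2) (1,7,5,6,4,2) — 12.
N=4: (1,3,5,6,7,2) (1,3,5,7,6,2) (1,3,6,7,5,2) (1,3,7,6,5,2) (1,5,3,6,7,2) (1,5,3,7,6,2) (1,5,6,7,3,2) (1,5,7,6,3,2) (1,6,3,7,5,2) (1,6,5,7,3,2) (1,7,3,6,5,2) (1,7,5,6,3,2) — 12.
N=5: (1,3,4,6,7,2) (1,3,4,7,6,2) (1,3,6,7,4,2) (1,3,7,6,4,2) (1,4,3,6,7,2) (1,4,3,7,6,2) (1,4,6,7,3,2) (1,4,7,6,3,2) (1,6,3,7,4,2) (1,6,4,7,3,2) (1,7,3,6,4,2) (1,7,4,6,3,2) — 12.
N=6: (1,3,4,7,5,2) (1,3,5,7,4,2) (1,4,3,7,5,2) (1,4,5,7,3,2) (1,5,3,7,4,2) (1,5,4,7,3,2) — 6.
N=7: (1,3,4,6,5,2) (1,3,5,6,4,2) (1,4,3,6,5,2) (1,4,5,6,3,2) (1,5,3,6,4,2) (1,5,4,6,3,2) — 6.
Summing: 12 + 12 + 12 + 6 + 6 = 48.

48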